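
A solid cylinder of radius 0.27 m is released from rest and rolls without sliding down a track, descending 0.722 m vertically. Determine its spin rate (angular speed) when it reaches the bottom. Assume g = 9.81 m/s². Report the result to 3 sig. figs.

With I = (1/2)MR², the ratio k = I/(MR²) is 0.5.
Pure rolling means v = ωR; then KE = ½Mv² + ½I(v/R)² = ½(1+k)Mv² = (3/4)Mv².
Energy conservation Mgh = ½(1+k)Mv² gives v = √(2gh/(1+k)) = √(2 × 9.81 × 0.722 / 1.5) = 3.073 m/s.
The angular speed follows from ω = v/R = 3.073/0.27 ≈ 11.4 rad/s.

ω ≈ 11.4 rad/s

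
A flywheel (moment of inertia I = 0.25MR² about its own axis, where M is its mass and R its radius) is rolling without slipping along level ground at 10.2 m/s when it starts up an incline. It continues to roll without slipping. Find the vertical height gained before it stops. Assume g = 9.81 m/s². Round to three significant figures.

h ≈ 6.63 m

Here I = 0.25MR², so the shape factor k = I/(MR²) = 0.25.
The rolling condition ω = v/R makes the rotational term ½I(v/R)² = ½kMv², so KE_total = ½(1+k)Mv² = (5/8)Mv².
All of this converts to potential energy at the highest point: (5/8)Mv₀² = Mgh.
Thus h = (1+k)v₀²/(2g) = 1.25 × 10.2² / (2 × 9.81) ≈ 6.63 m.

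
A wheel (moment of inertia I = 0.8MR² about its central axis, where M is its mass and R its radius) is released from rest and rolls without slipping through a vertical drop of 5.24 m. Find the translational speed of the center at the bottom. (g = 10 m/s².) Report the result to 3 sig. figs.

For this body I = 0.8MR², i.e. k = I/(MR²) = 0.8.
Pure rolling means v = ωR; then KE = ½Mv² + ½I(v/R)² = ½(1+k)Mv² = (9/10)Mv².
Setting Mgh = (9/10)Mv² gives v = √(2gh/(1+k)) = √(2·10·5.24/1.8) ≈ 7.63 m/s.

v ≈ 7.63 m/s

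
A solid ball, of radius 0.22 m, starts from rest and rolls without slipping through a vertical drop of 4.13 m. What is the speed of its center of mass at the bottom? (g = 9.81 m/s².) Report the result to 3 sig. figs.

The moment of inertia is (2/5)MR², giving k ≡ I/(MR²) = 0.4.
The rolling condition ω = v/R makes the rotational term ½I(v/R)² = ½kMv², so KE_total = ½(1+k)Mv² = (7/10)Mv².
Setting Mgh = (7/10)Mv² gives v = √(2gh/(1+k)) = √(2·9.81·4.13/1.4) ≈ 7.61 m/s.

v ≈ 7.61 m/s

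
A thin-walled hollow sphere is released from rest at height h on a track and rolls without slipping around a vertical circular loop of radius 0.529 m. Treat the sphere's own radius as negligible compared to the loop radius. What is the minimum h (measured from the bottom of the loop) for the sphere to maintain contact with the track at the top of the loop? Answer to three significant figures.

For this body I = (2/3)MR², i.e. k = I/(MR²) = 2/3.
At the top, contact is just lost when gravity alone supplies the centripetal force: Mg = Mv_top²/r, i.e. v_top² = gr.
With ω = v/R, the kinetic energy at speed v is ½(1+k)Mv² = (5/6)Mv².
Energy conservation from release (height h) to the top (height 2r): Mgh = Mg(2r) + (5/6)M·gr.
Thus h_min = 2r + (1+k)r/2 = r(2 + 1.667/2) = 0.529 × 2.833 ≈ 1.50 m.

h_min ≈ 1.50 m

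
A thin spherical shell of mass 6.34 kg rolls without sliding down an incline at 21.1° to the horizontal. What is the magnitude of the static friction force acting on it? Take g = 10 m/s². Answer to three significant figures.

f ≈ 9.13 N

For this body I = (2/3)MR², i.e. k = I/(MR²) = 2/3.
Newton's second law down the slope: Mg sinθ − f = Ma. The torque equation fR = Iα (with α = a/R) gives f = kMa.
Combining, a = g sinθ/(1+k) and f = kMa = kMg sinθ/(1+k).
f = (2/3) × 6.34 × 10 × sin21.1° / 1.667 ≈ 9.13 N.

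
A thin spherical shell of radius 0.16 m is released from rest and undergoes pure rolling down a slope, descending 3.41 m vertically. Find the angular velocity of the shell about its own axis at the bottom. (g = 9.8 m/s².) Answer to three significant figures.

Here I = (2/3)MR², so the shape factor k = I/(MR²) = 2/3.
Pure rolling means v = ωR; then KE = ½Mv² + ½I(v/R)² = ½(1+k)Mv² = (5/6)Mv².
Energy conservation Mgh = ½(1+k)Mv² gives v = √(2gh/(1+k)) = √(2 × 9.8 × 3.41 / 1.667) = 6.333 m/s.
Then ω = v/R = 6.333 / 0.16 ≈ 39.6 rad/s.

ω ≈ 39.6 rad/s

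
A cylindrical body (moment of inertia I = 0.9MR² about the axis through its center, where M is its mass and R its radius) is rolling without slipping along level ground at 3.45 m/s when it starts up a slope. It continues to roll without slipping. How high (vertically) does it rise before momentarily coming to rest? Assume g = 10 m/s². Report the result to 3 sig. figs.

h ≈ 1.13 m

For this body I = 0.9MR², i.e. k = I/(MR²) = 0.9.
The rolling condition ω = v/R makes the rotational term ½I(v/R)² = ½kMv², so KE_total = ½(1+k)Mv² = (19/20)Mv².
All of this converts to potential energy at the highest point: (19/20)Mv₀² = Mgh.
Thus h = (1+k)v₀²/(2g) = 1.9 × 3.45² / (2 × 10) ≈ 1.13 m.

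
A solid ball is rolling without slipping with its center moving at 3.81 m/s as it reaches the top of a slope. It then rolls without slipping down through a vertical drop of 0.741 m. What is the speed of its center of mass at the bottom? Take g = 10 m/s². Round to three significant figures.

v ≈ 5.01 m/s

For this body I = (2/5)MR², i.e. k = I/(MR²) = 0.4.
Since it rolls without slipping, ω = v/R and KE = ½Mv² + ½Iω² = ½(1+k)Mv² = (7/10)Mv².
Energy conservation: (7/10)Mv₀² + Mgh = (7/10)Mv², so v² = v₀² + 2gh/(1+k).
v = √(3.81² + 2×10×0.741/1.4) = √25.1 ≈ 5.01 m/s.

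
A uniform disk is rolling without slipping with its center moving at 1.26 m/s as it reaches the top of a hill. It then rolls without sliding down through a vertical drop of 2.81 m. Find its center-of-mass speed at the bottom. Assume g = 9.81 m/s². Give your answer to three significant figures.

v ≈ 6.19 m/s

The moment of inertia is (1/2)MR², giving k ≡ I/(MR²) = 0.5.
Pure rolling means v = ωR; then KE = ½Mv² + ½I(v/R)² = ½(1+k)Mv² = (3/4)Mv².
Conserving energy between top and bottom: (3/4)Mv² = (3/4)Mv₀² + Mgh, hence v² = v₀² + 2gh/(1+k).
v = √(1.26² + 2×9.81×2.81/1.5) = √38.34 ≈ 6.19 m/s.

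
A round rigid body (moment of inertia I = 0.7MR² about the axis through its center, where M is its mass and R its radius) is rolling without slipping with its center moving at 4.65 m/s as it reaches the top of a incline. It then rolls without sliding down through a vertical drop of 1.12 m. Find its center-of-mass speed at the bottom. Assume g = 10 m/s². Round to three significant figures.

Here I = 0.7MR², so the shape factor k = I/(MR²) = 0.7.
The rolling condition ω = v/R makes the rotational term ½I(v/R)² = ½kMv², so KE_total = ½(1+k)Mv² = (17/20)Mv².
Conserving energy between top and bottom: (17/20)Mv² = (17/20)Mv₀² + Mgh, hence v² = v₀² + 2gh/(1+k).
v = √(4.65² + 2×10×1.12/1.7) = √34.8 ≈ 5.90 m/s.

v ≈ 5.90 m/s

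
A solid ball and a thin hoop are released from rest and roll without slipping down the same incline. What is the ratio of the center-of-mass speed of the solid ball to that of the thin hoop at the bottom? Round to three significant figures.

Each satisfies Mgh = ½(1+k)Mv² with k = I/(MR²), so v ∝ 1/√(1+k).
For the solid ball k = 0.4; for the thin hoop k = 1.
v₁/v₂ = √((1+k₂)/(1+k₁)) = √(2/1.4) ≈ 1.20.

v_ratio ≈ 1.20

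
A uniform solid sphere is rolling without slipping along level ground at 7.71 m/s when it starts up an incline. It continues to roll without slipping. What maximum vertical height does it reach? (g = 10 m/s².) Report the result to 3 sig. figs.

With I = (2/5)MR², the ratio k = I/(MR²) is 0.4.
Pure rolling means v = ωR; then KE = ½Mv² + ½I(v/R)² = ½(1+k)Mv² = (7/10)Mv².
All of this converts to potential energy at the highest point: (7/10)Mv₀² = Mgh.
Thus h = (1+k)v₀²/(2g) = 1.4 × 7.71² / (2 × 10) ≈ 4.16 m.

h ≈ 4.16 m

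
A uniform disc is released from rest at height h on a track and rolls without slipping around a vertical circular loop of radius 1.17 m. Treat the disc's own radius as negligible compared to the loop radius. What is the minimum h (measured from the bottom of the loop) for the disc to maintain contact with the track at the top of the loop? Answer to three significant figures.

Here I = (1/2)MR², so the shape factor k = I/(MR²) = 0.5.
At the top of the loop, the minimum-contact condition is Mg = Mv_top²/r, so v_top² = gr.
With ω = v/R, the kinetic energy at speed v is ½(1+k)Mv² = (3/4)Mv².
Energy conservation from release (height h) to the top (height 2r): Mgh = Mg(2r) + (3/4)M·gr.
Thus h_min = 2r + (1+k)r/2 = r(2 + 1.5/2) = 1.17 × 2.75 ≈ 3.22 m.

h_min ≈ 3.22 m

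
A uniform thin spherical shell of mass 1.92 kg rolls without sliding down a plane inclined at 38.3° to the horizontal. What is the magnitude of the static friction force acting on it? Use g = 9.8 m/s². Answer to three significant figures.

f ≈ 4.66 N

For this body I = (2/3)MR², i.e. k = I/(MR²) = 2/3.
Translational: Mg sinθ − f = Ma. Rotational about the CM: fR = Iα = kMRa, so f = kMa.
Combining, a = g sinθ/(1+k) and f = kMa = kMg sinθ/(1+k).
f = (2/3) × 1.92 × 9.8 × sin38.3° / 1.667 ≈ 4.66 N.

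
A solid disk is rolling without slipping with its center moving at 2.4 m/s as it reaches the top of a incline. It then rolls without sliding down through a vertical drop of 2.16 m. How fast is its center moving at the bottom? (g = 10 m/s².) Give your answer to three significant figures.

With I = (1/2)MR², the ratio k = I/(MR²) is 0.5.
Pure rolling means v = ωR; then KE = ½Mv² + ½I(v/R)² = ½(1+k)Mv² = (3/4)Mv².
Conserving energy between top and bottom: (3/4)Mv² = (3/4)Mv₀² + Mgh, hence v² = v₀² + 2gh/(1+k).
v = √(2.4² + 2×10×2.16/1.5) = √34.56 ≈ 5.88 m/s.

v ≈ 5.88 m/s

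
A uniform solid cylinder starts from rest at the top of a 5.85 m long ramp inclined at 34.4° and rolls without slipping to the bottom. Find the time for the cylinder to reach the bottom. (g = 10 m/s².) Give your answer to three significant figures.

With I = (1/2)MR², the ratio k = I/(MR²) is 0.5.
Along the incline Mg sinθ − f = Ma, and torque about the center fR = Iα = kMR²(a/R) gives f = kMa.
Hence a = g sinθ/(1+k) = 10×sin34.4°/1.5 = 3.766 m/s².
Starting from rest, L = ½at², so t = √(2L/a) = √(2×5.85/3.766) ≈ 1.76 s.

t ≈ 1.76 s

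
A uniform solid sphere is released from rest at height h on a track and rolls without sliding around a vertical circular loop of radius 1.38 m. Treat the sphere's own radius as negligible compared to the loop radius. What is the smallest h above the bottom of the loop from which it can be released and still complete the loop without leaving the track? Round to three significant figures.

With I = (2/5)MR², the ratio k = I/(MR²) is 0.4.
At the top of the loop, the minimum-contact condition is Mg = Mv_top²/r, so v_top² = gr.
With ω = v/R, the kinetic energy at speed v is ½(1+k)Mv² = (7/10)Mv².
Energy conservation from release (height h) to the top (height 2r): Mgh = Mg(2r) + (7/10)M·gr.
Thus h_min = 2r + (1+k)r/2 = r(2 + 1.4/2) = 1.38 × 2.7 ≈ 3.73 m.

h_min ≈ 3.73 m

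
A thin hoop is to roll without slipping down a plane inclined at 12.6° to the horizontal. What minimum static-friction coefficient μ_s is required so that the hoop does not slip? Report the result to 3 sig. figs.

μ_min ≈ 0.112

For this body I = MR², i.e. k = I/(MR²) = 1.
Newton's second law down the slope: Mg sinθ − f = Ma. The torque equation fR = Iα (with α = a/R) gives f = kMa.
These give a = g sinθ/(1+k) and the required friction f = kMg sinθ/(1+k).
The normal force is N = Mg cosθ, so μ_min = f/N = k tanθ/(1+k).
μ_min = 1 × tan12.6° / 2 ≈ 0.112.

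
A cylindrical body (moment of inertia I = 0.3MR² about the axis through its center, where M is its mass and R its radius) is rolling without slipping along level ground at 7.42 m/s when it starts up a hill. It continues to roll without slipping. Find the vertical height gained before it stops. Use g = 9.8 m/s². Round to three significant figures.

With I = 0.3MR², the ratio k = I/(MR²) is 0.3.
The rolling condition ω = v/R makes the rotational term ½I(v/R)² = ½kMv², so KE_total = ½(1+k)Mv² = (13/20)Mv².
All of this converts to potential energy at the highest point: (13/20)Mv₀² = Mgh.
Thus h = (1+k)v₀²/(2g) = 1.3 × 7.42² / (2 × 9.8) ≈ 3.65 m.

h ≈ 3.65 m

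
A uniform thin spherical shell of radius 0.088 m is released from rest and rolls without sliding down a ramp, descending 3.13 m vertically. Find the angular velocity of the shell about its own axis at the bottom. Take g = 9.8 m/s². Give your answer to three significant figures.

ω ≈ 68.9 rad/s

Here I = (2/3)MR², so the shape factor k = I/(MR²) = 2/3.
Rolling without slipping gives ω = v/R, so the total kinetic energy is ½Mv² + ½Iω² = ½(1+k)Mv² = (5/6)Mv².
Energy conservation Mgh = ½(1+k)Mv² gives v = √(2gh/(1+k)) = √(2 × 9.8 × 3.13 / 1.667) = 6.067 m/s.
The angular speed follows from ω = v/R = 6.067/0.088 ≈ 68.9 rad/s.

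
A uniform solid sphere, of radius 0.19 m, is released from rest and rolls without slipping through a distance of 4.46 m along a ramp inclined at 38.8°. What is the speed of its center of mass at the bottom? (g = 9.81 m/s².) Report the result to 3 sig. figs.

v ≈ 6.26 m/s

With I = (2/5)MR², the ratio k = I/(MR²) is 0.4.
Since it rolls without slipping, ω = v/R and KE = ½Mv² + ½Iω² = ½(1+k)Mv² = (7/10)Mv².
The vertical drop is h = L sinθ = 4.46 × sin38.8° = 2.795 m.
Setting Mgh = (7/10)Mv² gives v = √(2gh/(1+k)) = √(2·9.81·2.795/1.4) ≈ 6.26 m/s.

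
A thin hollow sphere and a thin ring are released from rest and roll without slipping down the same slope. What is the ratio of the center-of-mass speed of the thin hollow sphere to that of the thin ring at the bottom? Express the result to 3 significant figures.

v_ratio ≈ 1.10

Each satisfies Mgh = ½(1+k)Mv² with k = I/(MR²), so v ∝ 1/√(1+k).
For the thin hollow sphere k = 2/3; for the thin ring k = 1.
v₁/v₂ = √((1+k₂)/(1+k₁)) = √(2/1.667) ≈ 1.10.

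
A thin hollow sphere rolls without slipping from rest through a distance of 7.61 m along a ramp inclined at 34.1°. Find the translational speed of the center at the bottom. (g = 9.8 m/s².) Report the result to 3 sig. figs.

v ≈ 7.08 m/s

The moment of inertia is (2/3)MR², giving k ≡ I/(MR²) = 2/3.
Rolling without slipping gives ω = v/R, so the total kinetic energy is ½Mv² + ½Iω² = ½(1+k)Mv² = (5/6)Mv².
The vertical drop is h = L sinθ = 7.61 × sin34.1° = 4.266 m.
Energy conservation: Mgh = (5/6)Mv², so v = √(2gh/(1+k)) = √(2 × 9.8 × 4.266 / 1.667) ≈ 7.08 m/s.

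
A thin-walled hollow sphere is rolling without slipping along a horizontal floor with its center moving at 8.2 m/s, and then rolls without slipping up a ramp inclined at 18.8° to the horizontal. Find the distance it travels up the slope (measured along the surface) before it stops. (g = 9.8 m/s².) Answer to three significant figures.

With I = (2/3)MR², the ratio k = I/(MR²) is 2/3.
Pure rolling means v = ωR; then KE = ½Mv² + ½I(v/R)² = ½(1+k)Mv² = (5/6)Mv².
Setting this equal to Mgh gives the vertical rise h = (1+k)v₀²/(2g) = 1.667×8.2²/(2×9.8) = 5.718 m.
The distance along the slope is d = h/sinθ = 5.718/sin18.8° ≈ 17.7 m.

d ≈ 17.7 m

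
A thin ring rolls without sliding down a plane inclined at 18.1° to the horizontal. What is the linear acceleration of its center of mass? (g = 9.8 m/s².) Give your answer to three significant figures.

Here I = MR², so the shape factor k = I/(MR²) = 1.
Along the incline Mg sinθ − f = Ma, and torque about the center fR = Iα = kMR²(a/R) gives f = kMa.
Eliminating f: Mg sinθ = (1+k)Ma, so a = g sinθ/(1+k) = 9.8 × sin18.1° / 2 ≈ 1.52 m/s².

a ≈ 1.52 m/s²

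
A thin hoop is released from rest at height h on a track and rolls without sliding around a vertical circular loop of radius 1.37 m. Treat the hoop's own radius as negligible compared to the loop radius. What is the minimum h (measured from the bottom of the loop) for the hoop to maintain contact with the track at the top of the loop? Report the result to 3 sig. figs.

h_min ≈ 4.11 m

With I = MR², the ratio k = I/(MR²) is 1.
At the top, contact is just lost when gravity alone supplies the centripetal force: Mg = Mv_top²/r, i.e. v_top² = gr.
With ω = v/R, the kinetic energy at speed v is ½(1+k)Mv² = Mv².
Energy conservation from release (height h) to the top (height 2r): Mgh = Mg(2r) + M·gr.
Thus h_min = 2r + (1+k)r/2 = r(2 + 2/2) = 1.37 × 3 ≈ 4.11 m.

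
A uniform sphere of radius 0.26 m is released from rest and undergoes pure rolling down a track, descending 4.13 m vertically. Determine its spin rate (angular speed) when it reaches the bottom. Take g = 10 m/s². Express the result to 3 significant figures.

The moment of inertia is (2/5)MR², giving k ≡ I/(MR²) = 0.4.
Rolling without slipping gives ω = v/R, so the total kinetic energy is ½Mv² + ½Iω² = ½(1+k)Mv² = (7/10)Mv².
Energy conservation Mgh = ½(1+k)Mv² gives v = √(2gh/(1+k)) = √(2 × 10 × 4.13 / 1.4) = 7.681 m/s.
Then ω = v/R = 7.681 / 0.26 ≈ 29.5 rad/s.

ω ≈ 29.5 rad/s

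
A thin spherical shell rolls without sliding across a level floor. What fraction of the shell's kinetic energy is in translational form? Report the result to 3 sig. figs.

fraction ≈ 0.600

The moment of inertia is (2/3)MR², giving k ≡ I/(MR²) = 2/3.
Since ω = v/R, the translational part is ½Mv² and the rotational part is ½I(v/R)² = ½kMv²; the total is ½(1+k)Mv².
The translational fraction is therefore 1/(1+k) = 1/1.667 ≈ 0.600.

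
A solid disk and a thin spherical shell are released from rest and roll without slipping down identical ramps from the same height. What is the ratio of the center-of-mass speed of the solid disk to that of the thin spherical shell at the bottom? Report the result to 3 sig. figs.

Each satisfies Mgh = ½(1+k)Mv² with k = I/(MR²), so v ∝ 1/√(1+k).
For the solid disk k = 0.5; for the thin spherical shell k = 2/3.
v₁/v₂ = √((1+k₂)/(1+k₁)) = √(1.667/1.5) ≈ 1.05.

v_ratio ≈ 1.05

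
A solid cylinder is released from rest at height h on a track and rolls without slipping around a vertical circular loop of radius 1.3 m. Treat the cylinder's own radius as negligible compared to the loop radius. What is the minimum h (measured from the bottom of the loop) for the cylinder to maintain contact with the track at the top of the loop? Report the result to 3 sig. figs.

For this body I = (1/2)MR², i.e. k = I/(MR²) = 0.5.
At the top of the loop, the minimum-contact condition is Mg = Mv_top²/r, so v_top² = gr.
With ω = v/R, the kinetic energy at speed v is ½(1+k)Mv² = (3/4)Mv².
Energy conservation from release (height h) to the top (height 2r): Mgh = Mg(2r) + (3/4)M·gr.
Thus h_min = 2r + (1+k)r/2 = r(2 + 1.5/2) = 1.3 × 2.75 ≈ 3.58 m.

h_min ≈ 3.58 m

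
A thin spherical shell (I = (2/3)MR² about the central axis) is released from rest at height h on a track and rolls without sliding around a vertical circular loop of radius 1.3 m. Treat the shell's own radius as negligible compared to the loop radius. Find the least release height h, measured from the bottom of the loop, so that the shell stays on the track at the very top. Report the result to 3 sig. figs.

h_min ≈ 3.68 m

With I = (2/3)MR², the ratio k = I/(MR²) is 2/3.
At the top of the loop, the minimum-contact condition is Mg = Mv_top²/r, so v_top² = gr.
With ω = v/R, the kinetic energy at speed v is ½(1+k)Mv² = (5/6)Mv².
Energy conservation from release (height h) to the top (height 2r): Mgh = Mg(2r) + (5/6)M·gr.
Thus h_min = 2r + (1+k)r/2 = r(2 + 1.667/2) = 1.3 × 2.833 ≈ 3.68 m.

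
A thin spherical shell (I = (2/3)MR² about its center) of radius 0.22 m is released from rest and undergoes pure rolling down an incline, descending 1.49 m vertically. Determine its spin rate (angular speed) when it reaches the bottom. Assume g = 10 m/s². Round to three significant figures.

The moment of inertia is (2/3)MR², giving k ≡ I/(MR²) = 2/3.
Rolling without slipping gives ω = v/R, so the total kinetic energy is ½Mv² + ½Iω² = ½(1+k)Mv² = (5/6)Mv².
Energy conservation Mgh = ½(1+k)Mv² gives v = √(2gh/(1+k)) = √(2 × 10 × 1.49 / 1.667) = 4.228 m/s.
Then ω = v/R = 4.228 / 0.22 ≈ 19.2 rad/s.

ω ≈ 19.2 rad/s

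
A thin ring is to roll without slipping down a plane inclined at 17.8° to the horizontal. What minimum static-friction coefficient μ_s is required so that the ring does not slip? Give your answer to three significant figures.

μ_min ≈ 0.161

The moment of inertia is MR², giving k ≡ I/(MR²) = 1.
Translational: Mg sinθ − f = Ma. Rotational about the CM: fR = Iα = kMRa, so f = kMa.
These give a = g sinθ/(1+k) and the required friction f = kMg sinθ/(1+k).
The normal force is N = Mg cosθ, so μ_min = f/N = k tanθ/(1+k).
μ_min = 1 × tan17.8° / 2 ≈ 0.161.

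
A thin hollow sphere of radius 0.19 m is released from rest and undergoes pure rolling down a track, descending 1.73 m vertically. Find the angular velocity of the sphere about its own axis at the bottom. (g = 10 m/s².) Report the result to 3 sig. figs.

With I = (2/3)MR², the ratio k = I/(MR²) is 2/3.
Pure rolling means v = ωR; then KE = ½Mv² + ½I(v/R)² = ½(1+k)Mv² = (5/6)Mv².
Energy conservation Mgh = ½(1+k)Mv² gives v = √(2gh/(1+k)) = √(2 × 10 × 1.73 / 1.667) = 4.556 m/s.
Then ω = v/R = 4.556 / 0.19 ≈ 24.0 rad/s.

ω ≈ 24.0 rad/s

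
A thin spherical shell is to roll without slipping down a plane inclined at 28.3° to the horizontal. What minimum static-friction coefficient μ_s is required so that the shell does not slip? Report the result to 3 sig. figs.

μ_min ≈ 0.215

For this body I = (2/3)MR², i.e. k = I/(MR²) = 2/3.
Along the incline Mg sinθ − f = Ma, and torque about the center fR = Iα = kMR²(a/R) gives f = kMa.
These give a = g sinθ/(1+k) and the required friction f = kMg sinθ/(1+k).
With N = Mg cosθ, the no-slip condition f ≤ μN gives μ_min = f/N = k tanθ/(1+k).
μ_min = (2/3) × tan28.3° / 1.667 ≈ 0.215.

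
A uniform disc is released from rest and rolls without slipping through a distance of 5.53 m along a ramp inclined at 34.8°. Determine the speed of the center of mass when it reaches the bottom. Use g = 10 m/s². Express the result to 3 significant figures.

With I = (1/2)MR², the ratio k = I/(MR²) is 0.5.
Pure rolling means v = ωR; then KE = ½Mv² + ½I(v/R)² = ½(1+k)Mv² = (3/4)Mv².
The vertical drop is h = L sinθ = 5.53 × sin34.8° = 3.156 m.
Energy conservation: Mgh = (3/4)Mv², so v = √(2gh/(1+k)) = √(2 × 10 × 3.156 / 1.5) ≈ 6.49 m/s.

v ≈ 6.49 m/s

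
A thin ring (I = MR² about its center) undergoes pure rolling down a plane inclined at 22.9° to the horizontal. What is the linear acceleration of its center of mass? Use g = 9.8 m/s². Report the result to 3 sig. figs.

Here I = MR², so the shape factor k = I/(MR²) = 1.
Newton's second law down the slope: Mg sinθ − f = Ma. The torque equation fR = Iα (with α = a/R) gives f = kMa.
Eliminating f: Mg sinθ = (1+k)Ma, so a = g sinθ/(1+k) = 9.8 × sin22.9° / 2 ≈ 1.91 m/s².

a ≈ 1.91 m/s²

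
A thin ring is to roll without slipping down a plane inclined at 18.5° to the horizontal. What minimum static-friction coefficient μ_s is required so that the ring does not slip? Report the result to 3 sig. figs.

The moment of inertia is MR², giving k ≡ I/(MR²) = 1.
Translational: Mg sinθ − f = Ma. Rotational about the CM: fR = Iα = kMRa, so f = kMa.
These give a = g sinθ/(1+k) and the required friction f = kMg sinθ/(1+k).
The normal force is N = Mg cosθ, so μ_min = f/N = k tanθ/(1+k).
μ_min = 1 × tan18.5° / 2 ≈ 0.167.

μ_min ≈ 0.167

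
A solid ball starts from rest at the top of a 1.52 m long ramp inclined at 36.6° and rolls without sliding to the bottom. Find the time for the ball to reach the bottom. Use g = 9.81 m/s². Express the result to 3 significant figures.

t ≈ 0.853 s

With I = (2/5)MR², the ratio k = I/(MR²) is 0.4.
Along the incline Mg sinθ − f = Ma, and torque about the center fR = Iα = kMR²(a/R) gives f = kMa.
Hence a = g sinθ/(1+k) = 9.81×sin36.6°/1.4 = 4.178 m/s².
Starting from rest, L = ½at², so t = √(2L/a) = √(2×1.52/4.178) ≈ 0.853 s.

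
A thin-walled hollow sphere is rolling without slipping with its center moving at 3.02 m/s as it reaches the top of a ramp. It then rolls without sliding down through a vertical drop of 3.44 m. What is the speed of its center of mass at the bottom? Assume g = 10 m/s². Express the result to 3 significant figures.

v ≈ 7.10 m/s

With I = (2/3)MR², the ratio k = I/(MR²) is 2/3.
Since it rolls without slipping, ω = v/R and KE = ½Mv² + ½Iω² = ½(1+k)Mv² = (5/6)Mv².
Conserving energy between top and bottom: (5/6)Mv² = (5/6)Mv₀² + Mgh, hence v² = v₀² + 2gh/(1+k).
v = √(3.02² + 2×10×3.44/1.667) = √50.4 ≈ 7.10 m/s.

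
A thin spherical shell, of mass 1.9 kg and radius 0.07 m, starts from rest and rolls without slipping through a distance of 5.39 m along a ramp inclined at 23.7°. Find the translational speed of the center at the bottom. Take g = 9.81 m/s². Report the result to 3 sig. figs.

v ≈ 5.05 m/s

The moment of inertia is (2/3)MR², giving k ≡ I/(MR²) = 2/3.
Pure rolling means v = ωR; then KE = ½Mv² + ½I(v/R)² = ½(1+k)Mv² = (5/6)Mv².
The vertical drop is h = L sinθ = 5.39 × sin23.7° = 2.166 m.
Setting Mgh = (5/6)Mv² gives v = √(2gh/(1+k)) = √(2·9.81·2.166/1.667) ≈ 5.05 m/s.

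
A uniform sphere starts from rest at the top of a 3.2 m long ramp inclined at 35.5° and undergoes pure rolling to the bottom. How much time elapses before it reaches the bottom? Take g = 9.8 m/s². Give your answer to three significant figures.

t ≈ 1.25 s

The moment of inertia is (2/5)MR², giving k ≡ I/(MR²) = 0.4.
Translational: Mg sinθ − f = Ma. Rotational about the CM: fR = Iα = kMRa, so f = kMa.
Hence a = g sinθ/(1+k) = 9.8×sin35.5°/1.4 = 4.065 m/s².
With constant a from rest, t = √(2L/a) = √(2·3.2/4.065) ≈ 1.25 s.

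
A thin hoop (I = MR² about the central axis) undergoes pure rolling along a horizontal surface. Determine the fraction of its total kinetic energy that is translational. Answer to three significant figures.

fraction ≈ 0.500

Here I = MR², so the shape factor k = I/(MR²) = 1.
With ω = v/R, KE_trans = ½Mv² and KE_rot = ½Iω² = ½kMv², so KE_total = ½(1+k)Mv².
The translational fraction is therefore 1/(1+k) = 1/2 ≈ 0.500.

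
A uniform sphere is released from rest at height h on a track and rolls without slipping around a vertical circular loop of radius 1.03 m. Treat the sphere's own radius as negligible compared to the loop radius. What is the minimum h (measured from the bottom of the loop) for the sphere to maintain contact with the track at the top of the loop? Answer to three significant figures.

The moment of inertia is (2/5)MR², giving k ≡ I/(MR²) = 0.4.
At the top, contact is just lost when gravity alone supplies the centripetal force: Mg = Mv_top²/r, i.e. v_top² = gr.
With ω = v/R, the kinetic energy at speed v is ½(1+k)Mv² = (7/10)Mv².
Energy conservation from release (height h) to the top (height 2r): Mgh = Mg(2r) + (7/10)M·gr.
Thus h_min = 2r + (1+k)r/2 = r(2 + 1.4/2) = 1.03 × 2.7 ≈ 2.78 m.

h_min ≈ 2.78 m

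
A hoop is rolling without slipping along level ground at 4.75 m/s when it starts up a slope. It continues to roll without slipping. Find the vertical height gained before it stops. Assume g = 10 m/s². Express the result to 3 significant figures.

h ≈ 2.26 m

With I = MR², the ratio k = I/(MR²) is 1.
Rolling without slipping gives ω = v/R, so the total kinetic energy is ½Mv² + ½Iω² = ½(1+k)Mv² = Mv².
All of this converts to potential energy at the highest point: Mv₀² = Mgh.
Thus h = (1+k)v₀²/(2g) = 2 × 4.75² / (2 × 10) ≈ 2.26 m.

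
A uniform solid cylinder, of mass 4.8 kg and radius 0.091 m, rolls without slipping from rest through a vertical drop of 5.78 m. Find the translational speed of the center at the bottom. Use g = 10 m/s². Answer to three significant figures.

v ≈ 8.78 m/s

With I = (1/2)MR², the ratio k = I/(MR²) is 0.5.
The rolling condition ω = v/R makes the rotational term ½I(v/R)² = ½kMv², so KE_total = ½(1+k)Mv² = (3/4)Mv².
Setting Mgh = (3/4)Mv² gives v = √(2gh/(1+k)) = √(2·10·5.78/1.5) ≈ 8.78 m/s.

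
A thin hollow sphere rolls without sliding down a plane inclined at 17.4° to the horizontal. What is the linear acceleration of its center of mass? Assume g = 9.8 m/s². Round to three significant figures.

Here I = (2/3)MR², so the shape factor k = I/(MR²) = 2/3.
Along the incline Mg sinθ − f = Ma, and torque about the center fR = Iα = kMR²(a/R) gives f = kMa.
Eliminating f: Mg sinθ = (1+k)Ma, so a = g sinθ/(1+k) = 9.8 × sin17.4° / 1.667 ≈ 1.76 m/s².

a ≈ 1.76 m/s²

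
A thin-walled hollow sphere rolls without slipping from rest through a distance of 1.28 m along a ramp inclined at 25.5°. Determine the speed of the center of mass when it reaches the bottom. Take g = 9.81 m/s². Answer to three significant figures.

With I = (2/3)MR², the ratio k = I/(MR²) is 2/3.
Rolling without slipping gives ω = v/R, so the total kinetic energy is ½Mv² + ½Iω² = ½(1+k)Mv² = (5/6)Mv².
The vertical drop is h = L sinθ = 1.28 × sin25.5° = 0.5511 m.
Energy conservation: Mgh = (5/6)Mv², so v = √(2gh/(1+k)) = √(2 × 9.81 × 0.5511 / 1.667) ≈ 2.55 m/s.

v ≈ 2.55 m/s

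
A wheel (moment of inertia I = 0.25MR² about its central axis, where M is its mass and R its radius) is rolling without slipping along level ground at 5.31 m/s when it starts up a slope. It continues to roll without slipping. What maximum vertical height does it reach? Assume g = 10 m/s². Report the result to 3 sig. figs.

With I = 0.25MR², the ratio k = I/(MR²) is 0.25.
Since it rolls without slipping, ω = v/R and KE = ½Mv² + ½Iω² = ½(1+k)Mv² = (5/8)Mv².
All of this converts to potential energy at the highest point: (5/8)Mv₀² = Mgh.
Thus h = (1+k)v₀²/(2g) = 1.25 × 5.31² / (2 × 10) ≈ 1.76 m.

h ≈ 1.76 m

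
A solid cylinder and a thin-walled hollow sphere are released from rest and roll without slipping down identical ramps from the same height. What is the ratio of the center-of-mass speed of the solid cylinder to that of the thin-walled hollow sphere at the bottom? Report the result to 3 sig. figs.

Each satisfies Mgh = ½(1+k)Mv² with k = I/(MR²), so v ∝ 1/√(1+k).
For the solid cylinder k = 0.5; for the thin-walled hollow sphere k = 2/3.
v₁/v₂ = √((1+k₂)/(1+k₁)) = √(1.667/1.5) ≈ 1.05.

v_ratio ≈ 1.05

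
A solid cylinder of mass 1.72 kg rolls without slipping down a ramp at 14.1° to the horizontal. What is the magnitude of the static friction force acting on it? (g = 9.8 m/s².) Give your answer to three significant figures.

f ≈ 1.37 N

With I = (1/2)MR², the ratio k = I/(MR²) is 0.5.
Newton's second law down the slope: Mg sinθ − f = Ma. The torque equation fR = Iα (with α = a/R) gives f = kMa.
Combining, a = g sinθ/(1+k) and f = kMa = kMg sinθ/(1+k).
f = 0.5 × 1.72 × 9.8 × sin14.1° / 1.5 ≈ 1.37 N.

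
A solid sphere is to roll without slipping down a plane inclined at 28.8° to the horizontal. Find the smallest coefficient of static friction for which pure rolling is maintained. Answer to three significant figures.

μ_min ≈ 0.157

For this body I = (2/5)MR², i.e. k = I/(MR²) = 0.4.
Translational: Mg sinθ − f = Ma. Rotational about the CM: fR = Iα = kMRa, so f = kMa.
These give a = g sinθ/(1+k) and the required friction f = kMg sinθ/(1+k).
With N = Mg cosθ, the no-slip condition f ≤ μN gives μ_min = f/N = k tanθ/(1+k).
μ_min = 0.4 × tan28.8° / 1.4 ≈ 0.157.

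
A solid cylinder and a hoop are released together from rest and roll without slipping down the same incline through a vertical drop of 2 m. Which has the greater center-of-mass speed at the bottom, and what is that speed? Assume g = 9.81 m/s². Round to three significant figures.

For rolling without slipping, Mgh = ½(1+k)Mv² where k = I/(MR²), so v = √(2gh/(1+k)).
Solid cylinder: k = 0.5, giving v = √(2×9.81×2/1.5) = 5.115 m/s.
Hoop: k = 1, giving v = √(2×9.81×2/2) = 4.429 m/s.
The smaller k wins: the solid cylinder, at ≈ 5.11 m/s.

the solid cylinder, at v ≈ 5.11 m/s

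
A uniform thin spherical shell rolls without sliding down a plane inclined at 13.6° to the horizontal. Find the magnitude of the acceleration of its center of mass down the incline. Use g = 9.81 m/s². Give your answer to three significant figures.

The moment of inertia is (2/3)MR², giving k ≡ I/(MR²) = 2/3.
Newton's second law down the slope: Mg sinθ − f = Ma. The torque equation fR = Iα (with α = a/R) gives f = kMa.
Eliminating f: Mg sinθ = (1+k)Ma, so a = g sinθ/(1+k) = 9.81 × sin13.6° / 1.667 ≈ 1.38 m/s².

a ≈ 1.38 m/s²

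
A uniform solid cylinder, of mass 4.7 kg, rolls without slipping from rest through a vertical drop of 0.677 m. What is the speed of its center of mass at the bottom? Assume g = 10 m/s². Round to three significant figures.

v ≈ 3.00 m/s

For this body I = (1/2)MR², i.e. k = I/(MR²) = 0.5.
Since it rolls without slipping, ω = v/R and KE = ½Mv² + ½Iω² = ½(1+k)Mv² = (3/4)Mv².
Setting Mgh = (3/4)Mv² gives v = √(2gh/(1+k)) = √(2·10·0.677/1.5) ≈ 3.00 m/s.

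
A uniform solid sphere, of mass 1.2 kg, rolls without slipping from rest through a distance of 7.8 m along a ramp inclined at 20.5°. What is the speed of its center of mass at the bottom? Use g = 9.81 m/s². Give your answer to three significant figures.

With I = (2/5)MR², the ratio k = I/(MR²) is 0.4.
Rolling without slipping gives ω = v/R, so the total kinetic energy is ½Mv² + ½Iω² = ½(1+k)Mv² = (7/10)Mv².
The vertical drop is h = L sinθ = 7.8 × sin20.5° = 2.732 m.
Setting Mgh = (7/10)Mv² gives v = √(2gh/(1+k)) = √(2·9.81·2.732/1.4) ≈ 6.19 m/s.

v ≈ 6.19 m/s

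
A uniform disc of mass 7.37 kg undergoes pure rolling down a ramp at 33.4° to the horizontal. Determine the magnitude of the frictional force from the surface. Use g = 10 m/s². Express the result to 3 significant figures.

Here I = (1/2)MR², so the shape factor k = I/(MR²) = 0.5.
Translational: Mg sinθ − f = Ma. Rotational about the CM: fR = Iα = kMRa, so f = kMa.
Combining, a = g sinθ/(1+k) and f = kMa = kMg sinθ/(1+k).
f = 0.5 × 7.37 × 10 × sin33.4° / 1.5 ≈ 13.5 N.

f ≈ 13.5 N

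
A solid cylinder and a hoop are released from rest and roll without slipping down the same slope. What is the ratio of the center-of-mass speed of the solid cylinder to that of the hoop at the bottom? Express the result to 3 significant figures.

v_ratio ≈ 1.15

Each satisfies Mgh = ½(1+k)Mv² with k = I/(MR²), so v ∝ 1/√(1+k).
For the solid cylinder k = 0.5; for the hoop k = 1.
v₁/v₂ = √((1+k₂)/(1+k₁)) = √(2/1.5) ≈ 1.15.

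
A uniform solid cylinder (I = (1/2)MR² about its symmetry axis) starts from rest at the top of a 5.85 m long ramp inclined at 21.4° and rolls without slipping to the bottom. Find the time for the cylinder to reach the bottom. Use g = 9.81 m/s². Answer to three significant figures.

t ≈ 2.21 s

For this body I = (1/2)MR², i.e. k = I/(MR²) = 0.5.
Newton's second law down the slope: Mg sinθ − f = Ma. The torque equation fR = Iα (with α = a/R) gives f = kMa.
Hence a = g sinθ/(1+k) = 9.81×sin21.4°/1.5 = 2.386 m/s².
Starting from rest, L = ½at², so t = √(2L/a) = √(2×5.85/2.386) ≈ 2.21 s.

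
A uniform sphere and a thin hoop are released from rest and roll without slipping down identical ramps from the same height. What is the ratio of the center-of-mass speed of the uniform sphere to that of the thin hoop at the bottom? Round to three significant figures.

v_ratio ≈ 1.20

Each satisfies Mgh = ½(1+k)Mv² with k = I/(MR²), so v ∝ 1/√(1+k).
For the uniform sphere k = 0.4; for the thin hoop k = 1.
v₁/v₂ = √((1+k₂)/(1+k₁)) = √(2/1.4) ≈ 1.20.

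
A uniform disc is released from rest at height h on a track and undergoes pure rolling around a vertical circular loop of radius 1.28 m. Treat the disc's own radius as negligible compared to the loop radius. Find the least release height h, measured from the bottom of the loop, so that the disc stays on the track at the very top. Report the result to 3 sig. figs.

With I = (1/2)MR², the ratio k = I/(MR²) is 0.5.
At the top of the loop, the minimum-contact condition is Mg = Mv_top²/r, so v_top² = gr.
With ω = v/R, the kinetic energy at speed v is ½(1+k)Mv² = (3/4)Mv².
Energy conservation from release (height h) to the top (height 2r): Mgh = Mg(2r) + (3/4)M·gr.
Thus h_min = 2r + (1+k)r/2 = r(2 + 1.5/2) = 1.28 × 2.75 ≈ 3.52 m.

h_min ≈ 3.52 m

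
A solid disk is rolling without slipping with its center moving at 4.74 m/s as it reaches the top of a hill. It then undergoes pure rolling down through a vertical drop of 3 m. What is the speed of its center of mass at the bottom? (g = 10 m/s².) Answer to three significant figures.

v ≈ 7.90 m/s

Here I = (1/2)MR², so the shape factor k = I/(MR²) = 0.5.
Rolling without slipping gives ω = v/R, so the total kinetic energy is ½Mv² + ½Iω² = ½(1+k)Mv² = (3/4)Mv².
Conserving energy between top and bottom: (3/4)Mv² = (3/4)Mv₀² + Mgh, hence v² = v₀² + 2gh/(1+k).
v = √(4.74² + 2×10×3/1.5) = √62.47 ≈ 7.90 m/s.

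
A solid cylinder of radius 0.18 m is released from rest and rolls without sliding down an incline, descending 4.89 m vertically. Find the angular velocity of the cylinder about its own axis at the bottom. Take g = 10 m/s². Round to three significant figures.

For this body I = (1/2)MR², i.e. k = I/(MR²) = 0.5.
Rolling without slipping gives ω = v/R, so the total kinetic energy is ½Mv² + ½Iω² = ½(1+k)Mv² = (3/4)Mv².
Energy conservation Mgh = ½(1+k)Mv² gives v = √(2gh/(1+k)) = √(2 × 10 × 4.89 / 1.5) = 8.075 m/s.
The angular speed follows from ω = v/R = 8.075/0.18 ≈ 44.9 rad/s.

ω ≈ 44.9 rad/s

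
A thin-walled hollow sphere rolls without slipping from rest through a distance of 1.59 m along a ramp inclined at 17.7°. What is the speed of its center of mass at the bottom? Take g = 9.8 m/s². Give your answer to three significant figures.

The moment of inertia is (2/3)MR², giving k ≡ I/(MR²) = 2/3.
The rolling condition ω = v/R makes the rotational term ½I(v/R)² = ½kMv², so KE_total = ½(1+k)Mv² = (5/6)Mv².
The vertical drop is h = L sinθ = 1.59 × sin17.7° = 0.4834 m.
Energy conservation: Mgh = (5/6)Mv², so v = √(2gh/(1+k)) = √(2 × 9.8 × 0.4834 / 1.667) ≈ 2.38 m/s.

v ≈ 2.38 m/s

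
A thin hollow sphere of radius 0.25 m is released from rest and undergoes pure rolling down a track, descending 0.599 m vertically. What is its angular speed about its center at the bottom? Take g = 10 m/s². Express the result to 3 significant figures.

With I = (2/3)MR², the ratio k = I/(MR²) is 2/3.
Pure rolling means v = ωR; then KE = ½Mv² + ½I(v/R)² = ½(1+k)Mv² = (5/6)Mv².
Energy conservation Mgh = ½(1+k)Mv² gives v = √(2gh/(1+k)) = √(2 × 10 × 0.599 / 1.667) = 2.681 m/s.
Then ω = v/R = 2.681 / 0.25 ≈ 10.7 rad/s.

ω ≈ 10.7 rad/s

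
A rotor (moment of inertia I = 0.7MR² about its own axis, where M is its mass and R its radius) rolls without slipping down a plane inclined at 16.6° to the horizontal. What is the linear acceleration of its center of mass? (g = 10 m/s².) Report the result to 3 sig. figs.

a ≈ 1.68 m/s²

For this body I = 0.7MR², i.e. k = I/(MR²) = 0.7.
Newton's second law down the slope: Mg sinθ − f = Ma. The torque equation fR = Iα (with α = a/R) gives f = kMa.
Eliminating f: Mg sinθ = (1+k)Ma, so a = g sinθ/(1+k) = 10 × sin16.6° / 1.7 ≈ 1.68 m/s².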